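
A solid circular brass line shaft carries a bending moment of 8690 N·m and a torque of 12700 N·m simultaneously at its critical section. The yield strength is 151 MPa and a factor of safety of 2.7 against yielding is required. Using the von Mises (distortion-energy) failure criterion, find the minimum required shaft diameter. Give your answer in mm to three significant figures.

d = 137 mm

σ_allow = σ_y/n = 151/2.7 = 55.93 MPa.
For a solid shaft σ_b = 32M/(πd³) and τ = 16T/(πd³), so the von Mises stress is σ' = (16/πd³)·√(4M²+3T²).
√(4M²+3T²) = √(4×(8.690×10^6)² + 3×(1.270×10^7)²) = 2.803×10^7 N·mm.
d³ = 16×2.803×10^7/(π×55.93) = 2.553×10^6 mm³.
d = 136.7 mm.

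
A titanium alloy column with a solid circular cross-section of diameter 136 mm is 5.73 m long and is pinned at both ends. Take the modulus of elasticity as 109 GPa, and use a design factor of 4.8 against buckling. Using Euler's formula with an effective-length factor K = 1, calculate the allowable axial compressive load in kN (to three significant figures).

P_allow = 115 kN

I = πd⁴/64 = π×136⁴/64 = 1.679×10^7 mm⁴.
Effective length L_e = KL = 1×5.73 m = 5730 mm.
Euler critical load P_cr = π²EI/L_e² = π²×109000×1.679×10^7/5730² = 550200 N.
P_allow = P_cr/n = 550200/4.8 = 114600 N.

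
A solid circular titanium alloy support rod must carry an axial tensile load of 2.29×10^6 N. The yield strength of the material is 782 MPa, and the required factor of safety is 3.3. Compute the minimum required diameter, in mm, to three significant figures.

d = 111 mm

Allowable stress σ_allow = 782/3.3 = 237.0 MPa.
Required area A = F/σ_allow = 2290000/237.0 = 9664 mm².
A = πd²/4 → d = √(4A/π) = 110.9 mm.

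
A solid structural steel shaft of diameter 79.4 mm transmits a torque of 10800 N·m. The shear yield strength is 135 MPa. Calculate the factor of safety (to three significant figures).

n = 1.23

τ = 16T/(πd³) = 16×1.0800×10^7/(π×79.4³) = 109.9 MPa.
n = τ_limit/τ = 135/109.9 = 1.229.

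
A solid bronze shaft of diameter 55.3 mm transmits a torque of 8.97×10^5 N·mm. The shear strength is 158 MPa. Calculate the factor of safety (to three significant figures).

n = 5.85

τ = 16T/(πd³) = 16×897000/(π×55.3³) = 27.01 MPa.
n = τ_limit/τ = 158/27.01 = 5.849.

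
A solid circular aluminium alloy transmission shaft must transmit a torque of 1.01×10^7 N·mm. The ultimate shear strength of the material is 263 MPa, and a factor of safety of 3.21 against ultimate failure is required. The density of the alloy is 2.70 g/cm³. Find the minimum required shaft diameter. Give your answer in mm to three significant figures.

Allowable shear stress τ_allow = 263/3.21 = 81.93 MPa.
For a solid shaft τ = 16T/(πd³), so d³ = 16T/(π τ_allow) = 16×1.0100×10^7/(π×81.93) = 627800 mm³.
d = (627800)^(1/3) = 85.63 mm.

d = 85.6 mm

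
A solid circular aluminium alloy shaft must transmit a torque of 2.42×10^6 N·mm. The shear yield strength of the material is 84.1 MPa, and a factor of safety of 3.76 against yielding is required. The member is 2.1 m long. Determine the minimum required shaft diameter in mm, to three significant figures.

d = 82.0 mm

Allowable shear stress τ_allow = 84.1/3.76 = 22.37 MPa.
For a solid shaft τ = 16T/(πd³), so d³ = 16T/(π τ_allow) = 16×2420000/(π×22.37) = 551000 mm³.
d = (551000)^(1/3) = 81.98 mm.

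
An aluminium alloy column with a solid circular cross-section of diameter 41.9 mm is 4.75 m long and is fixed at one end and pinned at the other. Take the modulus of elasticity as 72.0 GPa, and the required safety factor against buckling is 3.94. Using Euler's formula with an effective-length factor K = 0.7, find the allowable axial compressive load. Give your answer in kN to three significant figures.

P_allow = 2.47 kN

I = πd⁴/64 = π×41.9⁴/64 = 151300 mm⁴.
Effective length L_e = KL = 0.7×4.75 m = 3325 mm.
Euler critical load P_cr = π²EI/L_e² = π²×72000×151300/3325² = 9725 N.
P_allow = P_cr/n = 9725/3.94 = 2468 N.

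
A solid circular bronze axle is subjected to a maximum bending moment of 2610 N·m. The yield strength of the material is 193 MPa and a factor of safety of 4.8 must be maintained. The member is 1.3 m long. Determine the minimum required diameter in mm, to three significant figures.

d = 87.1 mm

σ_allow = 193/4.8 = 40.21 MPa.
For a solid circular section σ = 32M/(πd³), so d³ = 32M/(π σ_allow) = 32×2610000/(π×40.21) = 661200 mm³.
d = 87.12 mm.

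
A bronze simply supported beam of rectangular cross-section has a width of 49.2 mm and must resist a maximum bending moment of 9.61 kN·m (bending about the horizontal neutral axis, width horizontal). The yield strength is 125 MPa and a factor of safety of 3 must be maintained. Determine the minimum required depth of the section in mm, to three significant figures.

σ_allow = 125/3 = 41.67 MPa.
For a rectangular section σ = 6M/(bh²), so h² = 6M/(b σ_allow) = 6×9610000/(49.2×41.67) = 28130 mm².
h = 167.7 mm.

h = 168 mm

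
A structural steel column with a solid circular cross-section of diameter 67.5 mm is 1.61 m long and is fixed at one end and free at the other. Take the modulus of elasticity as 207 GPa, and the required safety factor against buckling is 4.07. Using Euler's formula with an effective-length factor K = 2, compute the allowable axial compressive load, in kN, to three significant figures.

P_allow = 49.3 kN

I = πd⁴/64 = π×67.5⁴/64 = 1.019×10^6 mm⁴.
Effective length L_e = KL = 2×1.61 m = 3220 mm.
Euler critical load P_cr = π²EI/L_e² = π²×207000×1.019×10^6/3220² = 200800 N.
P_allow = P_cr/n = 200800/4.07 = 49330 N.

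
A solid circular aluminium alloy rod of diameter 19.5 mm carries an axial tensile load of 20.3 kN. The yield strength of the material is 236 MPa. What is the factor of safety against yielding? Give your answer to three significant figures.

A = πd²/4 = 298.6 mm².
σ = F/A = 20300/298.6 = 67.97 MPa.
n = 236/67.97 = 3.472.

n = 3.47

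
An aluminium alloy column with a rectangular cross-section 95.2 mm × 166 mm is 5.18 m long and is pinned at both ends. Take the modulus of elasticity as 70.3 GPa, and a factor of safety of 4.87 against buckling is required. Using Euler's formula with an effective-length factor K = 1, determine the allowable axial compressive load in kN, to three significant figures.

P_allow = 63.4 kN

Buckling occurs about the weak axis: I_min = h·b³/12 = 166×95.2³/12 = 1.194×10^7 mm⁴ (b = 95.2 mm is the smaller dimension).
Effective length L_e = KL = 1×5.18 m = 5180 mm.
Euler critical load P_cr = π²EI/L_e² = π²×70300×1.194×10^7/5180² = 308600 N.
P_allow = P_cr/n = 308600/4.87 = 63370 N.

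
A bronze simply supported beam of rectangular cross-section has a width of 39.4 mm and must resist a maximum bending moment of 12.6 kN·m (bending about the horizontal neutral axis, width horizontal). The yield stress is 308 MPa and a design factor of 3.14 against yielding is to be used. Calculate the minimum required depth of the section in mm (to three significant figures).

σ_allow = 308/3.14 = 98.09 MPa.
For a rectangular section σ = 6M/(bh²), so h² = 6M/(b σ_allow) = 6×1.2600×10^7/(39.4×98.09) = 19560 mm².
h = 139.9 mm.

h = 140 mm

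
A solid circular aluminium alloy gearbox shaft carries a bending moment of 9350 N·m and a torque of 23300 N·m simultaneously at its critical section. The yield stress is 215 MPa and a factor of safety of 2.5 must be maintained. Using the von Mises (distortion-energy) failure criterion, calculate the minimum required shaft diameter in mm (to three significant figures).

σ_allow = σ_y/n = 215/2.5 = 86.00 MPa.
For a solid shaft σ_b = 32M/(πd³) and τ = 16T/(πd³), so the von Mises stress is σ' = (16/πd³)·√(4M²+3T²).
√(4M²+3T²) = √(4×(9.350×10^6)² + 3×(2.330×10^7)²) = 4.448×10^7 N·mm.
d³ = 16×4.448×10^7/(π×86.00) = 2.634×10^6 mm³.
d = 138.1 mm.

d = 138 mm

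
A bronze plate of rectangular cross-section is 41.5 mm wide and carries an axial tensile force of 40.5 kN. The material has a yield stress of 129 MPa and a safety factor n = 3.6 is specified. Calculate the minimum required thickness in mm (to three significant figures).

t = 27.2 mm

σ_allow = 129/3.6 = 35.83 MPa.
Required area A = F/σ_allow = 40500/35.83 = 1130 mm².
t = A/w = 1130/41.5 = 27.23 mm.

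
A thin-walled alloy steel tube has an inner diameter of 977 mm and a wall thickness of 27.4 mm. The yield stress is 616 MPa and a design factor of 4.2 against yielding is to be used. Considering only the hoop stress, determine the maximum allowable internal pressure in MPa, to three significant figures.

p_allow = 8.23 MPa

σ_allow = 616/4.2 = 146.7 MPa.
σ_h = pD/(2t) → p_allow = 2σ_allow t/D = 2×146.7×27.4/977 = 8.227 MPa.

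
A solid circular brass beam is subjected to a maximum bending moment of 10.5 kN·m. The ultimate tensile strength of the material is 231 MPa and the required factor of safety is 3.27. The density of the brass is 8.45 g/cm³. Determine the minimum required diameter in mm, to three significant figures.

d = 115 mm

σ_allow = 231/3.27 = 70.64 MPa.
For a solid circular section σ = 32M/(πd³), so d³ = 32M/(π σ_allow) = 32×1.0500×10^7/(π×70.64) = 1.514×10^6 mm³.
d = 114.8 mm.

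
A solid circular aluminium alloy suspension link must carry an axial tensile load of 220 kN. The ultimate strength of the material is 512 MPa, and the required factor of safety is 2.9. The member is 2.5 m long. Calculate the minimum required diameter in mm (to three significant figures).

Allowable stress σ_allow = 512/2.9 = 176.6 MPa.
Required area A = F/σ_allow = 220000/176.6 = 1246 mm².
A = πd²/4 → d = √(4A/π) = 39.83 mm.

d = 39.8 mm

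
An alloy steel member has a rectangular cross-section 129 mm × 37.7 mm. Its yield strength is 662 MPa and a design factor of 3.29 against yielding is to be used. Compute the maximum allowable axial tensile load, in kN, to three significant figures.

F_allow = 979 kN

σ_allow = 662/3.29 = 201.2 MPa.
A = 129×37.7 = 4863 mm².
F_allow = σ_allow × A = 201.2×4863 = 978600 N.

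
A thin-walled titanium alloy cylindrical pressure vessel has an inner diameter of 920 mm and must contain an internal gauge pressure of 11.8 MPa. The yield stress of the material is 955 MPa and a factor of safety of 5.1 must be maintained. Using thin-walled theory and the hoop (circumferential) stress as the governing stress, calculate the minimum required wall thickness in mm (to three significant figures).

σ_allow = 955/5.1 = 187.3 MPa.
Hoop stress σ_h = pD/(2t), so t = pD/(2σ_allow) = 11.8×920/(2×187.3) = 28.99 mm.

t = 29.0 mm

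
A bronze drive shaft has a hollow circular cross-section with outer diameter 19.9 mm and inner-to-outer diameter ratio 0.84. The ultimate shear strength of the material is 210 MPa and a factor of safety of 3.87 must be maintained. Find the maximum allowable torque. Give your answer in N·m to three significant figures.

T_allow = 42.2 N·m

τ_allow = 210/3.87 = 54.26 MPa.
For a hollow shaft T_allow = τ_allow·πd_o³(1−k⁴)/16 with 1−k⁴ = 0.5021, so πd_o³(1−k⁴)/16 = 777.0 mm³.
T_allow = 54.26×777.0 = 42160 N·mm = 42.16 N·m.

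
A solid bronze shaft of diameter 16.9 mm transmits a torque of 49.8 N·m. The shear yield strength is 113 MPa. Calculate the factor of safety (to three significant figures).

τ = 16T/(πd³) = 16×49800/(π×16.9³) = 52.55 MPa.
n = τ_limit/τ = 113/52.55 = 2.150.

n = 2.15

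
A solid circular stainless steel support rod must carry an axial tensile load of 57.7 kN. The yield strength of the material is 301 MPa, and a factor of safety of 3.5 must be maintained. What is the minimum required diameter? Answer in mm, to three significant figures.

d = 29.2 mm

Allowable stress σ_allow = 301/3.5 = 86.00 MPa.
Required area A = F/σ_allow = 57700/86.00 = 670.9 mm².
A = πd²/4 → d = √(4A/π) = 29.23 mm.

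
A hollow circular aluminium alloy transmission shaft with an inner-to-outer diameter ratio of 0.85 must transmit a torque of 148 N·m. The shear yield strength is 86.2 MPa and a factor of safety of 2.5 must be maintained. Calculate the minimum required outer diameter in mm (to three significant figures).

d_o = 35.8 mm

τ_allow = 86.2/2.5 = 34.48 MPa.
For a hollow shaft τ = 16T/[πd_o³(1−k⁴)] with k = 0.85, so 1−k⁴ = 0.4780.
d_o³ = 16T/[π τ_allow (1−k⁴)] = 16×148000/(π×34.48×0.4780) = 45730 mm³.
d_o = 35.76 mm.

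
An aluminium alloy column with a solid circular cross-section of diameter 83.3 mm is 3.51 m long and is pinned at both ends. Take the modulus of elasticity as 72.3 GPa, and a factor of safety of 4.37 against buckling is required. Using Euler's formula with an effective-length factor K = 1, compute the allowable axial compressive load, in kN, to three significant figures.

I = πd⁴/64 = π×83.3⁴/64 = 2.363×10^6 mm⁴.
Effective length L_e = KL = 1×3.51 m = 3510 mm.
Euler critical load P_cr = π²EI/L_e² = π²×72300×2.363×10^6/3510² = 136900 N.
P_allow = P_cr/n = 136900/4.37 = 31330 N.

P_allow = 31.3 kN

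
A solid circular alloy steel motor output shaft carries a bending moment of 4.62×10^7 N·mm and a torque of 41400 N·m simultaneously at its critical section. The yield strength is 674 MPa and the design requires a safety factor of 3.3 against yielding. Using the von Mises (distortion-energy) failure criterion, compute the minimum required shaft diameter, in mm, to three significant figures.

d = 143 mm

σ_allow = σ_y/n = 674/3.3 = 204.2 MPa.
For a solid shaft σ_b = 32M/(πd³) and τ = 16T/(πd³), so the von Mises stress is σ' = (16/πd³)·√(4M²+3T²).
√(4M²+3T²) = √(4×(4.620×10^7)² + 3×(4.140×10^7)²) = 1.170×10^8 N·mm.
d³ = 16×1.170×10^8/(π×204.2) = 2.916×10^6 mm³.
d = 142.9 mm.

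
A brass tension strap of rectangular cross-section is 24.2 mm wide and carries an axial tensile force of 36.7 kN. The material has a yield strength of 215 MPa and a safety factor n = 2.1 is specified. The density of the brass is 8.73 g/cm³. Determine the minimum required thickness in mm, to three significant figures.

t = 14.8 mm

σ_allow = 215/2.1 = 102.4 MPa.
Required area A = F/σ_allow = 36700/102.4 = 358.5 mm².
t = A/w = 358.5/24.2 = 14.81 mm.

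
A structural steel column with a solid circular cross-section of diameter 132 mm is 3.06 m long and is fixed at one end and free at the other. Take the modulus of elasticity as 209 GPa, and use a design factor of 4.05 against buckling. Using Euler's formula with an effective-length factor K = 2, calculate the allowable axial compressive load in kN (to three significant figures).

P_allow = 203 kN

I = πd⁴/64 = π×132⁴/64 = 1.490×10^7 mm⁴.
Effective length L_e = KL = 2×3.06 m = 6120 mm.
Euler critical load P_cr = π²EI/L_e² = π²×209000×1.490×10^7/6120² = 820700 N.
P_allow = P_cr/n = 820700/4.05 = 202700 N.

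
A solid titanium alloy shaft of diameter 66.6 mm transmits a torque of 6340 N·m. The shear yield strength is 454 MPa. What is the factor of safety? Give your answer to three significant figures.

τ = 16T/(πd³) = 16×6340000/(π×66.6³) = 109.3 MPa.
n = τ_limit/τ = 454/109.3 = 4.154.

n = 4.15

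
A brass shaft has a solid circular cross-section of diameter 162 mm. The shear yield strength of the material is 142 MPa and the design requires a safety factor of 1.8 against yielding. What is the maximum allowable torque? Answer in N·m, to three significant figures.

τ_allow = 142/1.8 = 78.89 MPa.
For a solid shaft T_allow = τ_allow·πd³/16; πd³/16 = π×162³/16 = 834800 mm³.
T_allow = 78.89×834800 = 6.586×10^7 N·mm = 65860 N·m.

T_allow = 65900 N·m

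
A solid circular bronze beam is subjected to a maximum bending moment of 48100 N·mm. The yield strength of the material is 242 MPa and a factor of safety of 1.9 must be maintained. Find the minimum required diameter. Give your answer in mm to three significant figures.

d = 15.7 mm

σ_allow = 242/1.9 = 127.4 MPa.
For a solid circular section σ = 32M/(πd³), so d³ = 32M/(π σ_allow) = 32×48100/(π×127.4) = 3847 mm³.
d = 15.67 mm.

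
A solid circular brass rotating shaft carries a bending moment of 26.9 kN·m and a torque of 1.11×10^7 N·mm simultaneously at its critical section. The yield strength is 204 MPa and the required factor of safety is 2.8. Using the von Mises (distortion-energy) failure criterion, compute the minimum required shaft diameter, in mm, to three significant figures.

σ_allow = σ_y/n = 204/2.8 = 72.86 MPa.
For a solid shaft σ_b = 32M/(πd³) and τ = 16T/(πd³), so the von Mises stress is σ' = (16/πd³)·√(4M²+3T²).
√(4M²+3T²) = √(4×(2.690×10^7)² + 3×(1.110×10^7)²) = 5.713×10^7 N·mm.
d³ = 16×5.713×10^7/(π×72.86) = 3.994×10^6 mm³.
d = 158.7 mm.

d = 159 mm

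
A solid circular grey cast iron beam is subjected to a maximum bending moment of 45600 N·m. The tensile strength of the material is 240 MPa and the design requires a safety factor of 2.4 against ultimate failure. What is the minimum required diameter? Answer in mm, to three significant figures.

σ_allow = 240/2.4 = 100.0 MPa.
For a solid circular section σ = 32M/(πd³), so d³ = 32M/(π σ_allow) = 32×4.5600×10^7/(π×100.0) = 4.645×10^6 mm³.
d = 166.8 mm.

d = 167 mm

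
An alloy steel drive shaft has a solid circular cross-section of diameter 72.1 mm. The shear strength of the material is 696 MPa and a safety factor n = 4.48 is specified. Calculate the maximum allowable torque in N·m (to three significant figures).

τ_allow = 696/4.48 = 155.4 MPa.
For a solid shaft T_allow = τ_allow·πd³/16; πd³/16 = π×72.1³/16 = 73590 mm³.
T_allow = 155.4×73590 = 1.143×10^7 N·mm = 11430 N·m.

T_allow = 11400 N·m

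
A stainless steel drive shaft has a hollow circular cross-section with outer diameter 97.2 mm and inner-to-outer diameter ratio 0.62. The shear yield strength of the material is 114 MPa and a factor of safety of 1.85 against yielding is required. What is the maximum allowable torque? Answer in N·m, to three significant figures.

τ_allow = 114/1.85 = 61.62 MPa.
For a hollow shaft T_allow = τ_allow·πd_o³(1−k⁴)/16 with 1−k⁴ = 0.8522, so πd_o³(1−k⁴)/16 = 153700 mm³.
T_allow = 61.62×153700 = 9.469×10^6 N·mm = 9469 N·m.

T_allow = 9470 N·m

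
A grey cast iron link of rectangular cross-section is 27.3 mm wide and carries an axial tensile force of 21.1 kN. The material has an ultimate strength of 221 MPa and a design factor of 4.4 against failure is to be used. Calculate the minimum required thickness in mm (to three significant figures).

σ_allow = 221/4.4 = 50.23 MPa.
Required area A = F/σ_allow = 21100/50.23 = 420.1 mm².
t = A/w = 420.1/27.3 = 15.39 mm.

t = 15.4 mm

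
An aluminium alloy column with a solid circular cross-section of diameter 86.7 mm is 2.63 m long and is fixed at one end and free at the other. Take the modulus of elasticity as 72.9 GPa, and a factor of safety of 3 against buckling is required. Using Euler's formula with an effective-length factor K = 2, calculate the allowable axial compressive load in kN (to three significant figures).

P_allow = 24.0 kN

I = πd⁴/64 = π×86.7⁴/64 = 2.774×10^6 mm⁴.
Effective length L_e = KL = 2×2.63 m = 5260 mm.
Euler critical load P_cr = π²EI/L_e² = π²×72900×2.774×10^6/5260² = 72130 N.
P_allow = P_cr/n = 72130/3 = 24040 N.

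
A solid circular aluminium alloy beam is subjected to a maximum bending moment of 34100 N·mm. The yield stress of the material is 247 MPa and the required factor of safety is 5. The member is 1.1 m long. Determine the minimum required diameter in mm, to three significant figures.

σ_allow = 247/5 = 49.40 MPa.
For a solid circular section σ = 32M/(πd³), so d³ = 32M/(π σ_allow) = 32×34100/(π×49.40) = 7031 mm³.
d = 19.16 mm.

d = 19.2 mm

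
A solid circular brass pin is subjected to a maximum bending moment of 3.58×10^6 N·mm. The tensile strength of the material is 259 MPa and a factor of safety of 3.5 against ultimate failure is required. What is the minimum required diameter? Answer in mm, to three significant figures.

σ_allow = 259/3.5 = 74.00 MPa.
For a solid circular section σ = 32M/(πd³), so d³ = 32M/(π σ_allow) = 32×3580000/(π×74.00) = 492800 mm³.
d = 78.99 mm.

d = 79.0 mm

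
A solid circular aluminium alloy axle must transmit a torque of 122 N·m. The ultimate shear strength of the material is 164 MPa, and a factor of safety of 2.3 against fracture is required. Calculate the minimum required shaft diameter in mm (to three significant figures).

d = 20.6 mm

Allowable shear stress τ_allow = 164/2.3 = 71.30 MPa.
For a solid shaft τ = 16T/(πd³), so d³ = 16T/(π τ_allow) = 16×122000/(π×71.30) = 8714 mm³.
d = (8714)^(1/3) = 20.58 mm.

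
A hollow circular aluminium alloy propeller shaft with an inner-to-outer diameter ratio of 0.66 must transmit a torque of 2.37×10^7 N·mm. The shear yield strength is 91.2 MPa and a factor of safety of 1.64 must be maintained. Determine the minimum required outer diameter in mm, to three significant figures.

d_o = 139 mm

τ_allow = 91.2/1.64 = 55.61 MPa.
For a hollow shaft τ = 16T/[πd_o³(1−k⁴)] with k = 0.66, so 1−k⁴ = 0.8103.
d_o³ = 16T/[π τ_allow (1−k⁴)] = 16×2.3700×10^7/(π×55.61×0.8103) = 2.679×10^6 mm³.
d_o = 138.9 mm.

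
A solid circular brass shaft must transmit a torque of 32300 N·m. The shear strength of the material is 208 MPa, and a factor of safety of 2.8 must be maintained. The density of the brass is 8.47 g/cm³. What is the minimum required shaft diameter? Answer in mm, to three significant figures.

Allowable shear stress τ_allow = 208/2.8 = 74.29 MPa.
For a solid shaft τ = 16T/(πd³), so d³ = 16T/(π τ_allow) = 16×3.2300×10^7/(π×74.29) = 2.214×10^6 mm³.
d = (2.214×10^6)^(1/3) = 130.3 mm.

d = 130 mm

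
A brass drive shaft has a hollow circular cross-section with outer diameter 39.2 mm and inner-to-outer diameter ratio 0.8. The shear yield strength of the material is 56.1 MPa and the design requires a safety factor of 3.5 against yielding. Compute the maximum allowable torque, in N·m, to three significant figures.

T_allow = 112 N·m

τ_allow = 56.1/3.5 = 16.03 MPa.
For a hollow shaft T_allow = τ_allow·πd_o³(1−k⁴)/16 with 1−k⁴ = 0.5904, so πd_o³(1−k⁴)/16 = 6983 mm³.
T_allow = 16.03×6983 = 111900 N·mm = 111.9 N·m.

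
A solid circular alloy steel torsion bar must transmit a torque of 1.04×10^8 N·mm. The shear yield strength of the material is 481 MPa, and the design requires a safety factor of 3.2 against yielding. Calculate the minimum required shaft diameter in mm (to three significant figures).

Allowable shear stress τ_allow = 481/3.2 = 150.3 MPa.
For a solid shaft τ = 16T/(πd³), so d³ = 16T/(π τ_allow) = 16×1.0400×10^8/(π×150.3) = 3.524×10^6 mm³.
d = (3.524×10^6)^(1/3) = 152.2 mm.

d = 152 mm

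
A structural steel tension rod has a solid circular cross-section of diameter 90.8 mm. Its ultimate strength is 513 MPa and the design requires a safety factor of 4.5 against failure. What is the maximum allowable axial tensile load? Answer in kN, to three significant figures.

σ_allow = 513/4.5 = 114.0 MPa.
A = πd²/4 = π×90.8²/4 = 6475 mm².
F_allow = σ_allow × A = 114.0×6475 = 738200 N.

F_allow = 738 kN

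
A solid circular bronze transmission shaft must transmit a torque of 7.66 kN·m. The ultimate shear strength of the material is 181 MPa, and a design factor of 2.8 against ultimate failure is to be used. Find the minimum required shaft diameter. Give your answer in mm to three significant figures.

Allowable shear stress τ_allow = 181/2.8 = 64.64 MPa.
For a solid shaft τ = 16T/(πd³), so d³ = 16T/(π τ_allow) = 16×7660000/(π×64.64) = 603500 mm³.
d = (603500)^(1/3) = 84.51 mm.

d = 84.5 mm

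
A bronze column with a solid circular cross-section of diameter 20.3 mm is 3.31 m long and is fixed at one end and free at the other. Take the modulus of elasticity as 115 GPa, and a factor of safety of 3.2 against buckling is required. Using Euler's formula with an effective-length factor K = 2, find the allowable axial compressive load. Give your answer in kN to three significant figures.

I = πd⁴/64 = π×20.3⁴/64 = 8336 mm⁴.
Effective length L_e = KL = 2×3.31 m = 6620 mm.
Euler critical load P_cr = π²EI/L_e² = π²×115000×8336/6620² = 215.9 N.
P_allow = P_cr/n = 215.9/3.2 = 67.47 N.

P_allow = 0.0675 kN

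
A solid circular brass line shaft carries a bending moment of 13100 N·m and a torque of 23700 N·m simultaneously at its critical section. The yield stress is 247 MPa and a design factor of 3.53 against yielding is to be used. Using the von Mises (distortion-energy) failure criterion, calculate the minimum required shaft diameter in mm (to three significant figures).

d = 152 mm

σ_allow = σ_y/n = 247/3.53 = 69.97 MPa.
For a solid shaft σ_b = 32M/(πd³) and τ = 16T/(πd³), so the von Mises stress is σ' = (16/πd³)·√(4M²+3T²).
√(4M²+3T²) = √(4×(1.310×10^7)² + 3×(2.370×10^7)²) = 4.870×10^7 N·mm.
d³ = 16×4.870×10^7/(π×69.97) = 3.545×10^6 mm³.
d = 152.5 mm.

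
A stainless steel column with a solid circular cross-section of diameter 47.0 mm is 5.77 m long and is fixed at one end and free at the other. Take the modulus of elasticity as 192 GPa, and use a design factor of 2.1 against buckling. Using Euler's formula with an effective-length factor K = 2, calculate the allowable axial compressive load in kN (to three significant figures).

P_allow = 1.62 kN

I = πd⁴/64 = π×47.0⁴/64 = 239500 mm⁴.
Effective length L_e = KL = 2×5.77 m = 11540 mm.
Euler critical load P_cr = π²EI/L_e² = π²×192000×239500/11540² = 3408 N.
P_allow = P_cr/n = 3408/2.1 = 1623 N.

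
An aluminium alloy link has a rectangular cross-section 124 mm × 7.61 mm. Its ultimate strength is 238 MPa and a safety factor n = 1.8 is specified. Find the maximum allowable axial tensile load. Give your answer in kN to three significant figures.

σ_allow = 238/1.8 = 132.2 MPa.
A = 124×7.61 = 943.6 mm².
F_allow = σ_allow × A = 132.2×943.6 = 124800 N.

F_allow = 125 kN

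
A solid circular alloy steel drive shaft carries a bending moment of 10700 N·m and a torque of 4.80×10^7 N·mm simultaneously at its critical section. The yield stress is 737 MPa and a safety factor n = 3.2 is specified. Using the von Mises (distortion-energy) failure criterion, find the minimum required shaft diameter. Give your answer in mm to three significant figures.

σ_allow = σ_y/n = 737/3.2 = 230.3 MPa.
For a solid shaft σ_b = 32M/(πd³) and τ = 16T/(πd³), so the von Mises stress is σ' = (16/πd³)·√(4M²+3T²).
√(4M²+3T²) = √(4×(1.070×10^7)² + 3×(4.800×10^7)²) = 8.585×10^7 N·mm.
d³ = 16×8.585×10^7/(π×230.3) = 1.898×10^6 mm³.
d = 123.8 mm.

d = 124 mm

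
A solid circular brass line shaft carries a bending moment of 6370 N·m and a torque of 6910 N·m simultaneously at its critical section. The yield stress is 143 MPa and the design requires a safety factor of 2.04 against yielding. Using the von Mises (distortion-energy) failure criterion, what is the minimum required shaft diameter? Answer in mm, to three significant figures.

d = 108 mm

σ_allow = σ_y/n = 143/2.04 = 70.10 MPa.
For a solid shaft σ_b = 32M/(πd³) and τ = 16T/(πd³), so the von Mises stress is σ' = (16/πd³)·√(4M²+3T²).
√(4M²+3T²) = √(4×(6.370×10^6)² + 3×(6.910×10^6)²) = 1.748×10^7 N·mm.
d³ = 16×1.748×10^7/(π×70.10) = 1.270×10^6 mm³.
d = 108.3 mm.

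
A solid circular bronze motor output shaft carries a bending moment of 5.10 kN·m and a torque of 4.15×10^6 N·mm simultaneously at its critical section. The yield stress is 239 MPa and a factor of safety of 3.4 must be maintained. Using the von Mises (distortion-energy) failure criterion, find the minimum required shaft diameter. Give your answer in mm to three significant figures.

d = 96.7 mm

σ_allow = σ_y/n = 239/3.4 = 70.29 MPa.
For a solid shaft σ_b = 32M/(πd³) and τ = 16T/(πd³), so the von Mises stress is σ' = (16/πd³)·√(4M²+3T²).
√(4M²+3T²) = √(4×(5.100×10^6)² + 3×(4.150×10^6)²) = 1.248×10^7 N·mm.
d³ = 16×1.248×10^7/(π×70.29) = 904100 mm³.
d = 96.69 mm.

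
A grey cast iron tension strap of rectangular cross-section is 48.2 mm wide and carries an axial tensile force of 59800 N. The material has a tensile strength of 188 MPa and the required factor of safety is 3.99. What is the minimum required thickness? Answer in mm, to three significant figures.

σ_allow = 188/3.99 = 47.12 MPa.
Required area A = F/σ_allow = 59800/47.12 = 1269 mm².
t = A/w = 1269/48.2 = 26.33 mm.

t = 26.3 mm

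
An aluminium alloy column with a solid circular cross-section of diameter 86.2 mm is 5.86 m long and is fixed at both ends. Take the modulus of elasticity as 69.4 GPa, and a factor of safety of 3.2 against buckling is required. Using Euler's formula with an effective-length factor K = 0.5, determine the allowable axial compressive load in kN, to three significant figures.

P_allow = 67.6 kN

I = πd⁴/64 = π×86.2⁴/64 = 2.710×10^6 mm⁴.
Effective length L_e = KL = 0.5×5.86 m = 2930 mm.
Euler critical load P_cr = π²EI/L_e² = π²×69400×2.710×10^6/2930² = 216200 N.
P_allow = P_cr/n = 216200/3.2 = 67570 N.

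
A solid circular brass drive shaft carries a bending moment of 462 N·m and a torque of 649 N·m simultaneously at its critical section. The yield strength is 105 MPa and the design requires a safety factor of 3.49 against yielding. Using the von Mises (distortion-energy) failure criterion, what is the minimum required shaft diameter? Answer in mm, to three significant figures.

d = 62.7 mm

σ_allow = σ_y/n = 105/3.49 = 30.09 MPa.
For a solid shaft σ_b = 32M/(πd³) and τ = 16T/(πd³), so the von Mises stress is σ' = (16/πd³)·√(4M²+3T²).
√(4M²+3T²) = √(4×(462000)² + 3×(649000)²) = 1.455×10^6 N·mm.
d³ = 16×1.455×10^6/(π×30.09) = 246300 mm³.
d = 62.69 mm.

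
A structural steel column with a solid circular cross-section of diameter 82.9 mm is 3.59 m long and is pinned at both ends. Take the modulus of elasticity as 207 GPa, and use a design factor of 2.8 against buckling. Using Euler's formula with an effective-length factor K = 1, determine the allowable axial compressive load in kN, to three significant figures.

I = πd⁴/64 = π×82.9⁴/64 = 2.318×10^6 mm⁴.
Effective length L_e = KL = 1×3.59 m = 3590 mm.
Euler critical load P_cr = π²EI/L_e² = π²×207000×2.318×10^6/3590² = 367500 N.
P_allow = P_cr/n = 367500/2.8 = 131300 N.

P_allow = 131 kN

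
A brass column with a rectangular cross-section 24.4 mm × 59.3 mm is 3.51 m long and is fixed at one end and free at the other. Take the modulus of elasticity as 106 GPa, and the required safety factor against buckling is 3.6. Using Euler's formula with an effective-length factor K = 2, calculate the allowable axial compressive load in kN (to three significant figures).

Buckling occurs about the weak axis: I_min = h·b³/12 = 59.3×24.4³/12 = 71790 mm⁴ (b = 24.4 mm is the smaller dimension).
Effective length L_e = KL = 2×3.51 m = 7020 mm.
Euler critical load P_cr = π²EI/L_e² = π²×106000×71790/7020² = 1524 N.
P_allow = P_cr/n = 1524/3.6 = 423.3 N.

P_allow = 0.423 kN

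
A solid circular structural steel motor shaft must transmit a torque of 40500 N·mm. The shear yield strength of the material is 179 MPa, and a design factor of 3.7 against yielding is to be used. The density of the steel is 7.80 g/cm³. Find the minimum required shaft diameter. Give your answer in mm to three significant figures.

d = 16.2 mm

Allowable shear stress τ_allow = 179/3.7 = 48.38 MPa.
For a solid shaft τ = 16T/(πd³), so d³ = 16T/(π τ_allow) = 16×40500/(π×48.38) = 4264 mm³.
d = (4264)^(1/3) = 16.22 mm.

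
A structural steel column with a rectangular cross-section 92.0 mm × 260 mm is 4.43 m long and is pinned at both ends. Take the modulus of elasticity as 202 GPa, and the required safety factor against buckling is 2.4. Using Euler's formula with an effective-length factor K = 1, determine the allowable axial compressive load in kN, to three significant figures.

P_allow = 714 kN

Buckling occurs about the weak axis: I_min = h·b³/12 = 260×92.0³/12 = 1.687×10^7 mm⁴ (b = 92.0 mm is the smaller dimension).
Effective length L_e = KL = 1×4.43 m = 4430 mm.
Euler critical load P_cr = π²EI/L_e² = π²×202000×1.687×10^7/4430² = 1.714×10^6 N.
P_allow = P_cr/n = 1.714×10^6/2.4 = 714100 N.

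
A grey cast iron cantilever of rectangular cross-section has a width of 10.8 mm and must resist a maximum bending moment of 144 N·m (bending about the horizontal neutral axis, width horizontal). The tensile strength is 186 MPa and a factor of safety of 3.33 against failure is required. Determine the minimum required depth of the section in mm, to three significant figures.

h = 37.8 mm

σ_allow = 186/3.33 = 55.86 MPa.
For a rectangular section σ = 6M/(bh²), so h² = 6M/(b σ_allow) = 6×144000/(10.8×55.86) = 1432 mm².
h = 37.85 mm.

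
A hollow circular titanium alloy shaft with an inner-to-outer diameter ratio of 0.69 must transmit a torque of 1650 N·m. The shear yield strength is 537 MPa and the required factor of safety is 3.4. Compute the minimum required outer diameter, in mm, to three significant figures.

τ_allow = 537/3.4 = 157.9 MPa.
For a hollow shaft τ = 16T/[πd_o³(1−k⁴)] with k = 0.69, so 1−k⁴ = 0.7733.
d_o³ = 16T/[π τ_allow (1−k⁴)] = 16×1650000/(π×157.9×0.7733) = 68800 mm³.
d_o = 40.98 mm.

d_o = 41.0 mm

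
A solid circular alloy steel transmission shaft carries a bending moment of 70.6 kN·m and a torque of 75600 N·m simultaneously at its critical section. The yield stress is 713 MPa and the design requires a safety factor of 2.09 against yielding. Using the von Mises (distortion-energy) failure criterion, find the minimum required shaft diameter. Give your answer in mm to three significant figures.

d = 142 mm

σ_allow = σ_y/n = 713/2.09 = 341.1 MPa.
For a solid shaft σ_b = 32M/(πd³) and τ = 16T/(πd³), so the von Mises stress is σ' = (16/πd³)·√(4M²+3T²).
√(4M²+3T²) = √(4×(7.060×10^7)² + 3×(7.560×10^7)²) = 1.926×10^8 N·mm.
d³ = 16×1.926×10^8/(π×341.1) = 2.875×10^6 mm³.
d = 142.2 mm.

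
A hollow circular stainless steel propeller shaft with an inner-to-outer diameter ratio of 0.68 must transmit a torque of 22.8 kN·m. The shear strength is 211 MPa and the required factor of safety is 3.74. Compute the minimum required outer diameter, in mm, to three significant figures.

d_o = 138 mm

τ_allow = 211/3.74 = 56.42 MPa.
For a hollow shaft τ = 16T/[πd_o³(1−k⁴)] with k = 0.68, so 1−k⁴ = 0.7862.
d_o³ = 16T/[π τ_allow (1−k⁴)] = 16×2.2800×10^7/(π×56.42×0.7862) = 2.618×10^6 mm³.
d_o = 137.8 mm.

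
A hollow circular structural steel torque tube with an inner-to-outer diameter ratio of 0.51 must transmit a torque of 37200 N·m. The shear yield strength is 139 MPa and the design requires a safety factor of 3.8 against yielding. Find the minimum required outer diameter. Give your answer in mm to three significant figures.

τ_allow = 139/3.8 = 36.58 MPa.
For a hollow shaft τ = 16T/[πd_o³(1−k⁴)] with k = 0.51, so 1−k⁴ = 0.9323.
d_o³ = 16T/[π τ_allow (1−k⁴)] = 16×3.7200×10^7/(π×36.58×0.9323) = 5.555×10^6 mm³.
d_o = 177.1 mm.

d_o = 177 mm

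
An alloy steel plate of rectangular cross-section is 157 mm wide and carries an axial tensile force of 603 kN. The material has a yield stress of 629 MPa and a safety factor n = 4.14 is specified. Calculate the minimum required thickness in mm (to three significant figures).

t = 25.3 mm

σ_allow = 629/4.14 = 151.9 MPa.
Required area A = F/σ_allow = 603000/151.9 = 3969 mm².
t = A/w = 3969/157 = 25.28 mm.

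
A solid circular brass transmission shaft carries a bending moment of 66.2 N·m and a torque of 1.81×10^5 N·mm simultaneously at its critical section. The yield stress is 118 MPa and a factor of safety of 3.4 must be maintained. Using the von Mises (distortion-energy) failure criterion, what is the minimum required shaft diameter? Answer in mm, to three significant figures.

d = 36.8 mm

σ_allow = σ_y/n = 118/3.4 = 34.71 MPa.
For a solid shaft σ_b = 32M/(πd³) and τ = 16T/(πd³), so the von Mises stress is σ' = (16/πd³)·√(4M²+3T²).
√(4M²+3T²) = √(4×(66200)² + 3×(181000)²) = 340300 N·mm.
d³ = 16×340300/(π×34.71) = 49940 mm³.
d = 36.83 mm.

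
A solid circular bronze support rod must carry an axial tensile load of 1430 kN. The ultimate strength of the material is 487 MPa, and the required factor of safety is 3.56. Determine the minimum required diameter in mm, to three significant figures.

d = 115 mm

Allowable stress σ_allow = 487/3.56 = 136.8 MPa.
Required area A = F/σ_allow = 1430000/136.8 = 10450 mm².
A = πd²/4 → d = √(4A/π) = 115.4 mm.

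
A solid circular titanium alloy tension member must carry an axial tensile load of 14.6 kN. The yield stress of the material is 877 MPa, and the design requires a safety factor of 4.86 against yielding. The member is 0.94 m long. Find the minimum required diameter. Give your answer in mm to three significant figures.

Allowable stress σ_allow = 877/4.86 = 180.5 MPa.
Required area A = F/σ_allow = 14600/180.5 = 80.91 mm².
A = πd²/4 → d = √(4A/π) = 10.15 mm.

d = 10.1 mm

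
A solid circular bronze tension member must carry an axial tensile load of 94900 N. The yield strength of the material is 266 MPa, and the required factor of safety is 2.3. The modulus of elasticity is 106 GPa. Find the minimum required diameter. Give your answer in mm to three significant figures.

d = 32.3 mm

Allowable stress σ_allow = 266/2.3 = 115.7 MPa.
Required area A = F/σ_allow = 94900/115.7 = 820.6 mm².
A = πd²/4 → d = √(4A/π) = 32.32 mm.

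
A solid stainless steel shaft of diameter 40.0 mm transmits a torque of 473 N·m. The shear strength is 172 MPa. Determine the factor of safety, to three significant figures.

τ = 16T/(πd³) = 16×473000/(π×40.0³) = 37.64 MPa.
n = τ_limit/τ = 172/37.64 = 4.570.

n = 4.57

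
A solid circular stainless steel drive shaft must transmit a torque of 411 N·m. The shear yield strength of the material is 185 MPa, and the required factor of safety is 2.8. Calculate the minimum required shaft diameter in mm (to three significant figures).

d = 31.6 mm

Allowable shear stress τ_allow = 185/2.8 = 66.07 MPa.
For a solid shaft τ = 16T/(πd³), so d³ = 16T/(π τ_allow) = 16×411000/(π×66.07) = 31680 mm³.
d = (31680)^(1/3) = 31.64 mm.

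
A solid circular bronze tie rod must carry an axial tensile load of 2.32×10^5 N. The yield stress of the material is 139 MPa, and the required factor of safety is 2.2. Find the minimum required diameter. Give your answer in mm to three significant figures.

d = 68.4 mm

Allowable stress σ_allow = 139/2.2 = 63.18 MPa.
Required area A = F/σ_allow = 232000/63.18 = 3672 mm².
A = πd²/4 → d = √(4A/π) = 68.38 mm.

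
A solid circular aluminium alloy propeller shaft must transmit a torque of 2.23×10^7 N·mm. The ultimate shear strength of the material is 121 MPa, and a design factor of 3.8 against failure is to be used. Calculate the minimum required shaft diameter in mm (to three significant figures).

Allowable shear stress τ_allow = 121/3.8 = 31.84 MPa.
For a solid shaft τ = 16T/(πd³), so d³ = 16T/(π τ_allow) = 16×2.2300×10^7/(π×31.84) = 3.567×10^6 mm³.
d = (3.567×10^6)^(1/3) = 152.8 mm.

d = 153 mm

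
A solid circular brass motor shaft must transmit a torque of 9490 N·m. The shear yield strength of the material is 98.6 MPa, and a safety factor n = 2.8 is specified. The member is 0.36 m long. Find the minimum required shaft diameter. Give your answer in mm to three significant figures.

d = 111 mm

Allowable shear stress τ_allow = 98.6/2.8 = 35.21 MPa.
For a solid shaft τ = 16T/(πd³), so d³ = 16T/(π τ_allow) = 16×9490000/(π×35.21) = 1.373×10^6 mm³.
d = (1.373×10^6)^(1/3) = 111.1 mm.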